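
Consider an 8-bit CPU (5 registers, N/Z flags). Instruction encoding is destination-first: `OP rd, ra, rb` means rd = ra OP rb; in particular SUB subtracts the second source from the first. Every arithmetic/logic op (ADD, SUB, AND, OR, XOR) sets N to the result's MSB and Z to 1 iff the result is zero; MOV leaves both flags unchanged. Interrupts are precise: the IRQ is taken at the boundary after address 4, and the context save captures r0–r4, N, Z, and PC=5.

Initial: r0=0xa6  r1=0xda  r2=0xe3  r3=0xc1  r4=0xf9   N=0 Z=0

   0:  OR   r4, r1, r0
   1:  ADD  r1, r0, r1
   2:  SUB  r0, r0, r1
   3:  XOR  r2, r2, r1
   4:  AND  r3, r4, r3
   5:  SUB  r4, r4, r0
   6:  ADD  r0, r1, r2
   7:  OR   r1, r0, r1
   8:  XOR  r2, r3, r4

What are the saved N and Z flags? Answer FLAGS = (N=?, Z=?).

FLAGS = (N=1, Z=0)

after  0: r0=0xa6 r1=0xda r2=0xe3 r3=0xc1 r4=0xfe  N=1 Z=0
after  1: r0=0xa6 r1=0x80 r2=0xe3 r3=0xc1 r4=0xfe  N=1 Z=0
after  2: r0=0x26 r1=0x80 r2=0xe3 r3=0xc1 r4=0xfe  N=0 Z=0
after  3: r0=0x26 r1=0x80 r2=0x63 r3=0xc1 r4=0xfe  N=0 Z=0
after  4: r0=0x26 r1=0x80 r2=0x63 r3=0xc0 r4=0xfe  N=1 Z=0
-- IRQ taken; context saved, return-PC = 5 --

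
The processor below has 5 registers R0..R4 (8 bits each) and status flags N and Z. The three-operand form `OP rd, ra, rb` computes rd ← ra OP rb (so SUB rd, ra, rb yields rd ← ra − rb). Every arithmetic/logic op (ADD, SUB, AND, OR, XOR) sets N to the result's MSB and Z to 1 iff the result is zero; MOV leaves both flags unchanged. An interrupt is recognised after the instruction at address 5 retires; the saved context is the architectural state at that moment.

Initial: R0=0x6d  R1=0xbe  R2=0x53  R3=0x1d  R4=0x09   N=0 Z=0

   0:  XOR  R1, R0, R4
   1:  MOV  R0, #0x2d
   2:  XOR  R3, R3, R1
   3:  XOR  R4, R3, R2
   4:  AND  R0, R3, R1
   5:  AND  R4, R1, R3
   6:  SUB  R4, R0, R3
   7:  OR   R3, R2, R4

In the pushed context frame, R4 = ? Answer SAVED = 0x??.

SAVED = 0x60

after  0: R0=0x6d R1=0x64 R2=0x53 R3=0x1d R4=0x09  N=0 Z=0
after  1: R0=0x2d R1=0x64 R2=0x53 R3=0x1d R4=0x09  N=0 Z=0
after  2: R0=0x2d R1=0x64 R2=0x53 R3=0x79 R4=0x09  N=0 Z=0
after  3: R0=0x2d R1=0x64 R2=0x53 R3=0x79 R4=0x2a  N=0 Z=0
after  4: R0=0x60 R1=0x64 R2=0x53 R3=0x79 R4=0x2a  N=0 Z=0
after  5: R0=0x60 R1=0x64 R2=0x53 R3=0x79 R4=0x60  N=0 Z=0
-- IRQ taken; context saved, return-PC = 6 --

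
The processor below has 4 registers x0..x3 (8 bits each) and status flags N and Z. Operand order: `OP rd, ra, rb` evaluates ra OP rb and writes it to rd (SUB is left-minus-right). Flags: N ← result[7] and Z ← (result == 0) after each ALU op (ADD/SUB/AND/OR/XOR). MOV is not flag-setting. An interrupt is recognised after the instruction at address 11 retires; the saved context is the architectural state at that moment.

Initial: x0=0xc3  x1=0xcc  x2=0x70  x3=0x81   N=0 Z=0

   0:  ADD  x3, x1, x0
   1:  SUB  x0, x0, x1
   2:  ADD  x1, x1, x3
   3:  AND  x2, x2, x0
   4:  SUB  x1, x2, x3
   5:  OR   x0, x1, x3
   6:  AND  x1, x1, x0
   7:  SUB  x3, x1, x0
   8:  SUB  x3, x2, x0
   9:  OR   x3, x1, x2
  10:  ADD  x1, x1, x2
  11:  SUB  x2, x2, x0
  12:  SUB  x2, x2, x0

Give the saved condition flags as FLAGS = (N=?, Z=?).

after  0: x0=0xc3 x1=0xcc x2=0x70 x3=0x8f  N=1 Z=0
after  1: x0=0xf7 x1=0xcc x2=0x70 x3=0x8f  N=1 Z=0
after  2: x0=0xf7 x1=0x5b x2=0x70 x3=0x8f  N=0 Z=0
after  3: x0=0xf7 x1=0x5b x2=0x70 x3=0x8f  N=0 Z=0
after  4: x0=0xf7 x1=0xe1 x2=0x70 x3=0x8f  N=1 Z=0
after  5: x0=0xef x1=0xe1 x2=0x70 x3=0x8f  N=1 Z=0
after  6: x0=0xef x1=0xe1 x2=0x70 x3=0x8f  N=1 Z=0
after  7: x0=0xef x1=0xe1 x2=0x70 x3=0xf2  N=1 Z=0
after  8: x0=0xef x1=0xe1 x2=0x70 x3=0x81  N=1 Z=0
after  9: x0=0xef x1=0xe1 x2=0x70 x3=0xf1  N=1 Z=0
after 10: x0=0xef x1=0x51 x2=0x70 x3=0xf1  N=0 Z=0
after 11: x0=0xef x1=0x51 x2=0x81 x3=0xf1  N=1 Z=0
-- IRQ taken; context saved, return-PC = 12 --

FLAGS = (N=1, Z=0)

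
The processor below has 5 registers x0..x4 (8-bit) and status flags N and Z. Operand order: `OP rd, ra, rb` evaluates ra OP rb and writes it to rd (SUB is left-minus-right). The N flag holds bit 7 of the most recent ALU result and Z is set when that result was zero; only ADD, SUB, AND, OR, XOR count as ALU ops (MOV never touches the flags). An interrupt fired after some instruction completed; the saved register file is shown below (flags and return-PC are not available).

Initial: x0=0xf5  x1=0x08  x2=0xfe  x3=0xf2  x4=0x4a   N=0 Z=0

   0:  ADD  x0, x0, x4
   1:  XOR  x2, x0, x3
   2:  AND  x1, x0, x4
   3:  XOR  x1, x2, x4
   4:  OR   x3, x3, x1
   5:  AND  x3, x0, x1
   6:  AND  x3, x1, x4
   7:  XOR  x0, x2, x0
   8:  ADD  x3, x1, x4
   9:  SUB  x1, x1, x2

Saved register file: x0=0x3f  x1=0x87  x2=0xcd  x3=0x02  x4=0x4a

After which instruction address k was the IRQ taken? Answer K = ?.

after  0: x0=0x3f x1=0x08 x2=0xfe x3=0xf2 x4=0x4a  N=0 Z=0
after  1: x0=0x3f x1=0x08 x2=0xcd x3=0xf2 x4=0x4a  N=1 Z=0
after  2: x0=0x3f x1=0x0a x2=0xcd x3=0xf2 x4=0x4a  N=0 Z=0
after  3: x0=0x3f x1=0x87 x2=0xcd x3=0xf2 x4=0x4a  N=1 Z=0
after  4: x0=0x3f x1=0x87 x2=0xcd x3=0xf7 x4=0x4a  N=1 Z=0
after  5: x0=0x3f x1=0x87 x2=0xcd x3=0x07 x4=0x4a  N=0 Z=0
after  6: x0=0x3f x1=0x87 x2=0xcd x3=0x02 x4=0x4a  N=0 Z=0
-- IRQ taken; context saved, return-PC = 7 --

K = 6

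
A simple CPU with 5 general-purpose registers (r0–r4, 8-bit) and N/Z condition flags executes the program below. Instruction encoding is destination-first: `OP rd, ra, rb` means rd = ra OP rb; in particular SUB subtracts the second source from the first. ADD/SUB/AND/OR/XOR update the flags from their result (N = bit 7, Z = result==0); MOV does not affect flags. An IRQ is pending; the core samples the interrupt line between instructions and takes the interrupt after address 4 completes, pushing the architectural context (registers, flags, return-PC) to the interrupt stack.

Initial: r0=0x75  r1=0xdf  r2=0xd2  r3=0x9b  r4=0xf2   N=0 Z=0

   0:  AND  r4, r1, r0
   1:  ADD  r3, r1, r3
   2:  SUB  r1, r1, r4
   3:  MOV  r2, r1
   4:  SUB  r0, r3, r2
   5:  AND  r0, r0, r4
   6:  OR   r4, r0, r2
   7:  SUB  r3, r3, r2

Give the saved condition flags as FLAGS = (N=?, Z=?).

FLAGS = (N=1, Z=0)

after  0: r0=0x75 r1=0xdf r2=0xd2 r3=0x9b r4=0x55  N=0 Z=0
after  1: r0=0x75 r1=0xdf r2=0xd2 r3=0x7a r4=0x55  N=0 Z=0
after  2: r0=0x75 r1=0x8a r2=0xd2 r3=0x7a r4=0x55  N=1 Z=0
after  3: r0=0x75 r1=0x8a r2=0x8a r3=0x7a r4=0x55  N=1 Z=0
after  4: r0=0xf0 r1=0x8a r2=0x8a r3=0x7a r4=0x55  N=1 Z=0
-- IRQ taken; context saved, return-PC = 5 --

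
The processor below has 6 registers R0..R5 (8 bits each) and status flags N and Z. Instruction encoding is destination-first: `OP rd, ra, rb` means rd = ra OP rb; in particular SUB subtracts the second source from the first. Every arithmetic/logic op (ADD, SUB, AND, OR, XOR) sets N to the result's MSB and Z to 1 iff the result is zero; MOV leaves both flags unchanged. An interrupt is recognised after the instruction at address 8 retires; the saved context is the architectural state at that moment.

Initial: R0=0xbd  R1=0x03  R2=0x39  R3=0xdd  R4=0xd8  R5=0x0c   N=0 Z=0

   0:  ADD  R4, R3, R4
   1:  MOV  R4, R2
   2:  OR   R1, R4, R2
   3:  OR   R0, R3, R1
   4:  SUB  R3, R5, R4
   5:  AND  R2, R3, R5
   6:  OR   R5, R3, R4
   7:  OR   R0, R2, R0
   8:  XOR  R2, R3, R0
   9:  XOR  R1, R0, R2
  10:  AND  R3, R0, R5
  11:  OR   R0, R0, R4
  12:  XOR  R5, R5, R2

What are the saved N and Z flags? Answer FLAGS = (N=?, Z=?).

FLAGS = (N=0, Z=0)

after  0: R0=0xbd R1=0x03 R2=0x39 R3=0xdd R4=0xb5 R5=0x0c  N=1 Z=0
after  1: R0=0xbd R1=0x03 R2=0x39 R3=0xdd R4=0x39 R5=0x0c  N=1 Z=0
after  2: R0=0xbd R1=0x39 R2=0x39 R3=0xdd R4=0x39 R5=0x0c  N=0 Z=0
after  3: R0=0xfd R1=0x39 R2=0x39 R3=0xdd R4=0x39 R5=0x0c  N=1 Z=0
after  4: R0=0xfd R1=0x39 R2=0x39 R3=0xd3 R4=0x39 R5=0x0c  N=1 Z=0
after  5: R0=0xfd R1=0x39 R2=0x00 R3=0xd3 R4=0x39 R5=0x0c  N=0 Z=1
after  6: R0=0xfd R1=0x39 R2=0x00 R3=0xd3 R4=0x39 R5=0xfb  N=1 Z=0
after  7: R0=0xfd R1=0x39 R2=0x00 R3=0xd3 R4=0x39 R5=0xfb  N=1 Z=0
after  8: R0=0xfd R1=0x39 R2=0x2e R3=0xd3 R4=0x39 R5=0xfb  N=0 Z=0
-- IRQ taken; context saved, return-PC = 9 --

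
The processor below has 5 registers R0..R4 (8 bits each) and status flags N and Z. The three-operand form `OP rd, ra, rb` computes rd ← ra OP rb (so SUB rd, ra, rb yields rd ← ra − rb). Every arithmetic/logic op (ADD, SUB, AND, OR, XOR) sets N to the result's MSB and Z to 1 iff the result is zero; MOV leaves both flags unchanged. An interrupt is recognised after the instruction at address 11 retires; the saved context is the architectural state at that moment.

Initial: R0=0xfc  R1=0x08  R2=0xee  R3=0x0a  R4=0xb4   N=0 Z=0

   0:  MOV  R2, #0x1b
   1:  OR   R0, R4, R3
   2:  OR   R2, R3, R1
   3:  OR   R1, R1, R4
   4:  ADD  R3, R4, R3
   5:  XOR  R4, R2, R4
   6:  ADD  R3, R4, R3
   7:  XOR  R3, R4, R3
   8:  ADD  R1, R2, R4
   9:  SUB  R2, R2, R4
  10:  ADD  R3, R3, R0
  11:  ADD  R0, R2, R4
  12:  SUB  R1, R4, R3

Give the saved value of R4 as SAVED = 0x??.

SAVED = 0xbe

after  0: R0=0xfc R1=0x08 R2=0x1b R3=0x0a R4=0xb4  N=0 Z=0
after  1: R0=0xbe R1=0x08 R2=0x1b R3=0x0a R4=0xb4  N=1 Z=0
after  2: R0=0xbe R1=0x08 R2=0x0a R3=0x0a R4=0xb4  N=0 Z=0
after  3: R0=0xbe R1=0xbc R2=0x0a R3=0x0a R4=0xb4  N=1 Z=0
after  4: R0=0xbe R1=0xbc R2=0x0a R3=0xbe R4=0xb4  N=1 Z=0
after  5: R0=0xbe R1=0xbc R2=0x0a R3=0xbe R4=0xbe  N=1 Z=0
after  6: R0=0xbe R1=0xbc R2=0x0a R3=0x7c R4=0xbe  N=0 Z=0
after  7: R0=0xbe R1=0xbc R2=0x0a R3=0xc2 R4=0xbe  N=1 Z=0
after  8: R0=0xbe R1=0xc8 R2=0x0a R3=0xc2 R4=0xbe  N=1 Z=0
after  9: R0=0xbe R1=0xc8 R2=0x4c R3=0xc2 R4=0xbe  N=0 Z=0
after 10: R0=0xbe R1=0xc8 R2=0x4c R3=0x80 R4=0xbe  N=1 Z=0
after 11: R0=0x0a R1=0xc8 R2=0x4c R3=0x80 R4=0xbe  N=0 Z=0
-- IRQ taken; context saved, return-PC = 12 --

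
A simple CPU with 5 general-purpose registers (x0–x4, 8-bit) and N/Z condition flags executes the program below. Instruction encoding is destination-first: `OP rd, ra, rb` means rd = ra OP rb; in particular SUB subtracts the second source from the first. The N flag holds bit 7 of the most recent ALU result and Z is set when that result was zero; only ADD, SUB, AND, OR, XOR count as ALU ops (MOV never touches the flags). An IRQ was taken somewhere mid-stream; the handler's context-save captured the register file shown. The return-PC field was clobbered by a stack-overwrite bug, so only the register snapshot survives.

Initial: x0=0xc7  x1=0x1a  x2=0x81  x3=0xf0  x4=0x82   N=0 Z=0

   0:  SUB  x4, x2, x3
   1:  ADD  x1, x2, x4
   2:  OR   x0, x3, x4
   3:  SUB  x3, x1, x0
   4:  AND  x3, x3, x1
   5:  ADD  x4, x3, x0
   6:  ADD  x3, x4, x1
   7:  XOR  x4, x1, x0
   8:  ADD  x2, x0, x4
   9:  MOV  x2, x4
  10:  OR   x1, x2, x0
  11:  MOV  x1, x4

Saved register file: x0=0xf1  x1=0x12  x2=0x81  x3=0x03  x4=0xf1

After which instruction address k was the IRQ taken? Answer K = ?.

after  0: x0=0xc7 x1=0x1a x2=0x81 x3=0xf0 x4=0x91  N=1 Z=0
after  1: x0=0xc7 x1=0x12 x2=0x81 x3=0xf0 x4=0x91  N=0 Z=0
after  2: x0=0xf1 x1=0x12 x2=0x81 x3=0xf0 x4=0x91  N=1 Z=0
after  3: x0=0xf1 x1=0x12 x2=0x81 x3=0x21 x4=0x91  N=0 Z=0
after  4: x0=0xf1 x1=0x12 x2=0x81 x3=0x00 x4=0x91  N=0 Z=1
after  5: x0=0xf1 x1=0x12 x2=0x81 x3=0x00 x4=0xf1  N=1 Z=0
after  6: x0=0xf1 x1=0x12 x2=0x81 x3=0x03 x4=0xf1  N=0 Z=0
-- IRQ taken; context saved, return-PC = 7 --

K = 6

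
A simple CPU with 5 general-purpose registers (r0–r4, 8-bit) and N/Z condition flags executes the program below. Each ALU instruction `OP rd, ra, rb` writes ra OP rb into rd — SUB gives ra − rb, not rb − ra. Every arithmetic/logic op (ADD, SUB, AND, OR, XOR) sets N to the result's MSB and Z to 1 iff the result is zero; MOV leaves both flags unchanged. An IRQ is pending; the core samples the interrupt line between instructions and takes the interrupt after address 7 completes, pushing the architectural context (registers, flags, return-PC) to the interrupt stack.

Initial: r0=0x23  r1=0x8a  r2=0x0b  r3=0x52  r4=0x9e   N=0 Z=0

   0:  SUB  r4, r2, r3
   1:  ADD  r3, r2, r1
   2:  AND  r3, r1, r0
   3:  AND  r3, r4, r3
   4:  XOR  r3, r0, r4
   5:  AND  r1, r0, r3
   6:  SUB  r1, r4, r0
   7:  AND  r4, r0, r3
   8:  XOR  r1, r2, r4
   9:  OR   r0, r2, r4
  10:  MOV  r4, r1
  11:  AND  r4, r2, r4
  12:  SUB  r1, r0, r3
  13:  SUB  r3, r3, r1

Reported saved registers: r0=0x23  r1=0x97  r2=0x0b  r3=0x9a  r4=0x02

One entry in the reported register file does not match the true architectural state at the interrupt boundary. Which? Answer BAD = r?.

after  0: r0=0x23 r1=0x8a r2=0x0b r3=0x52 r4=0xb9  N=1 Z=0
after  1: r0=0x23 r1=0x8a r2=0x0b r3=0x95 r4=0xb9  N=1 Z=0
after  2: r0=0x23 r1=0x8a r2=0x0b r3=0x02 r4=0xb9  N=0 Z=0
after  3: r0=0x23 r1=0x8a r2=0x0b r3=0x00 r4=0xb9  N=0 Z=1
after  4: r0=0x23 r1=0x8a r2=0x0b r3=0x9a r4=0xb9  N=1 Z=0
after  5: r0=0x23 r1=0x02 r2=0x0b r3=0x9a r4=0xb9  N=0 Z=0
after  6: r0=0x23 r1=0x96 r2=0x0b r3=0x9a r4=0xb9  N=1 Z=0
after  7: r0=0x23 r1=0x96 r2=0x0b r3=0x9a r4=0x02  N=0 Z=0
-- IRQ taken; context saved, return-PC = 8 --
mismatch: r1: reported 0x97 vs actual 0x96

BAD = r1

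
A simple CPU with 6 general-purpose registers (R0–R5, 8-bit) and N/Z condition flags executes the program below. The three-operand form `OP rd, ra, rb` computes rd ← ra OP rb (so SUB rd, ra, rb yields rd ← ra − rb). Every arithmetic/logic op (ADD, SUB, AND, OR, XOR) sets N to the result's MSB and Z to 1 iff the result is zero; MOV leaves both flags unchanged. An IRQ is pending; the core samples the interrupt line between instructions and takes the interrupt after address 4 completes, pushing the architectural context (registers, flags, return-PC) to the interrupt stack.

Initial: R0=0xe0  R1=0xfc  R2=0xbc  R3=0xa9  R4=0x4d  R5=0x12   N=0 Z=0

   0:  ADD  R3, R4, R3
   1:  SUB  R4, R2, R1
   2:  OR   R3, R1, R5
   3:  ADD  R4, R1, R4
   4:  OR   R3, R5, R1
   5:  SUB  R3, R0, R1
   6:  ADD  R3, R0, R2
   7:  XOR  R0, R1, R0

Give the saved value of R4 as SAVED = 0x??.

after  0: R0=0xe0 R1=0xfc R2=0xbc R3=0xf6 R4=0x4d R5=0x12  N=1 Z=0
after  1: R0=0xe0 R1=0xfc R2=0xbc R3=0xf6 R4=0xc0 R5=0x12  N=1 Z=0
after  2: R0=0xe0 R1=0xfc R2=0xbc R3=0xfe R4=0xc0 R5=0x12  N=1 Z=0
after  3: R0=0xe0 R1=0xfc R2=0xbc R3=0xfe R4=0xbc R5=0x12  N=1 Z=0
after  4: R0=0xe0 R1=0xfc R2=0xbc R3=0xfe R4=0xbc R5=0x12  N=1 Z=0
-- IRQ taken; context saved, return-PC = 5 --

SAVED = 0xbc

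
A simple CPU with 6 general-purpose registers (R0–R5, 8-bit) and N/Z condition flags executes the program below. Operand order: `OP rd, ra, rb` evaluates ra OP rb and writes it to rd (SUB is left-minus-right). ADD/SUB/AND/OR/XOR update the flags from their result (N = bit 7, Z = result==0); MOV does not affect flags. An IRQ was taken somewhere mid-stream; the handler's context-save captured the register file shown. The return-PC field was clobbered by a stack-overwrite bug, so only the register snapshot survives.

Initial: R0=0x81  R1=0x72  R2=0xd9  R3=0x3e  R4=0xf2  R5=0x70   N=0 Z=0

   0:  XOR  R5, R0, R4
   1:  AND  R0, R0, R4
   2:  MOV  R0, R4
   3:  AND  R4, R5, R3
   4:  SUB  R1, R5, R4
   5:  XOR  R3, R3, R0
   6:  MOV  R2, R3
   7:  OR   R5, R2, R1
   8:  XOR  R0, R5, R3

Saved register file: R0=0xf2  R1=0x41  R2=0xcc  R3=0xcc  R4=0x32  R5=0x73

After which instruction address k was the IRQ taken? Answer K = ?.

K = 6

after  0: R0=0x81 R1=0x72 R2=0xd9 R3=0x3e R4=0xf2 R5=0x73  N=0 Z=0
after  1: R0=0x80 R1=0x72 R2=0xd9 R3=0x3e R4=0xf2 R5=0x73  N=1 Z=0
after  2: R0=0xf2 R1=0x72 R2=0xd9 R3=0x3e R4=0xf2 R5=0x73  N=1 Z=0
after  3: R0=0xf2 R1=0x72 R2=0xd9 R3=0x3e R4=0x32 R5=0x73  N=0 Z=0
after  4: R0=0xf2 R1=0x41 R2=0xd9 R3=0x3e R4=0x32 R5=0x73  N=0 Z=0
after  5: R0=0xf2 R1=0x41 R2=0xd9 R3=0xcc R4=0x32 R5=0x73  N=1 Z=0
after  6: R0=0xf2 R1=0x41 R2=0xcc R3=0xcc R4=0x32 R5=0x73  N=1 Z=0
-- IRQ taken; context saved, return-PC = 7 --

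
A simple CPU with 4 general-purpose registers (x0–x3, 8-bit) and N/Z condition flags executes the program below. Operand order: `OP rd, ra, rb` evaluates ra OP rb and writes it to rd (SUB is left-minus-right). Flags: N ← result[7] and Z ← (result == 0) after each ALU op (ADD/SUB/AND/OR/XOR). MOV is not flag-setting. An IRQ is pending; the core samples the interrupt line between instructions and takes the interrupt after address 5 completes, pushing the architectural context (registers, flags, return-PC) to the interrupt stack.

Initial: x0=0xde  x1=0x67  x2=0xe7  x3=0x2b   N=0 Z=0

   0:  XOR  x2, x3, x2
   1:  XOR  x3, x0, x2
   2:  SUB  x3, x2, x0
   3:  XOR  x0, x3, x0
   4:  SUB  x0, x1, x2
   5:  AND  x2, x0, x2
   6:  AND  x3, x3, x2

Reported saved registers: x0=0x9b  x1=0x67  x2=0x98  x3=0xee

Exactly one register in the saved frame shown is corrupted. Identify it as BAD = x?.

after  0: x0=0xde x1=0x67 x2=0xcc x3=0x2b  N=1 Z=0
after  1: x0=0xde x1=0x67 x2=0xcc x3=0x12  N=0 Z=0
after  2: x0=0xde x1=0x67 x2=0xcc x3=0xee  N=1 Z=0
after  3: x0=0x30 x1=0x67 x2=0xcc x3=0xee  N=0 Z=0
after  4: x0=0x9b x1=0x67 x2=0xcc x3=0xee  N=1 Z=0
after  5: x0=0x9b x1=0x67 x2=0x88 x3=0xee  N=1 Z=0
-- IRQ taken; context saved, return-PC = 6 --
mismatch: x2: reported 0x98 vs actual 0x88

BAD = x2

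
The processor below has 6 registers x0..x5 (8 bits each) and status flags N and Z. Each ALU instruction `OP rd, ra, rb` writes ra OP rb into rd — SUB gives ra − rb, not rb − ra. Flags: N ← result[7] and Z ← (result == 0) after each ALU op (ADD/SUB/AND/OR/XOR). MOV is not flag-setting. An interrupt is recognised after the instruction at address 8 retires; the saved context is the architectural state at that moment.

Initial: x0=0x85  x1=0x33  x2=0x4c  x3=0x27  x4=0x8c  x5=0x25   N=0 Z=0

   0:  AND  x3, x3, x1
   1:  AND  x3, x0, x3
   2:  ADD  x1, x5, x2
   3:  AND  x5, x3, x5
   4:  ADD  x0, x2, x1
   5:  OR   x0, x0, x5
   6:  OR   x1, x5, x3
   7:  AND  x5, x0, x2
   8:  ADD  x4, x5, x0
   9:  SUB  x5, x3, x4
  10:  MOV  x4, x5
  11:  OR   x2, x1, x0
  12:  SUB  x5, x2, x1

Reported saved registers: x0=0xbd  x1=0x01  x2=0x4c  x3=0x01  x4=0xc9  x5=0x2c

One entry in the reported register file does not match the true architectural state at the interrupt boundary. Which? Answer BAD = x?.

after  0: x0=0x85 x1=0x33 x2=0x4c x3=0x23 x4=0x8c x5=0x25  N=0 Z=0
after  1: x0=0x85 x1=0x33 x2=0x4c x3=0x01 x4=0x8c x5=0x25  N=0 Z=0
after  2: x0=0x85 x1=0x71 x2=0x4c x3=0x01 x4=0x8c x5=0x25  N=0 Z=0
after  3: x0=0x85 x1=0x71 x2=0x4c x3=0x01 x4=0x8c x5=0x01  N=0 Z=0
after  4: x0=0xbd x1=0x71 x2=0x4c x3=0x01 x4=0x8c x5=0x01  N=1 Z=0
after  5: x0=0xbd x1=0x71 x2=0x4c x3=0x01 x4=0x8c x5=0x01  N=1 Z=0
after  6: x0=0xbd x1=0x01 x2=0x4c x3=0x01 x4=0x8c x5=0x01  N=0 Z=0
after  7: x0=0xbd x1=0x01 x2=0x4c x3=0x01 x4=0x8c x5=0x0c  N=0 Z=0
after  8: x0=0xbd x1=0x01 x2=0x4c x3=0x01 x4=0xc9 x5=0x0c  N=1 Z=0
-- IRQ taken; context saved, return-PC = 9 --
mismatch: x5: reported 0x2c vs actual 0x0c

BAD = x5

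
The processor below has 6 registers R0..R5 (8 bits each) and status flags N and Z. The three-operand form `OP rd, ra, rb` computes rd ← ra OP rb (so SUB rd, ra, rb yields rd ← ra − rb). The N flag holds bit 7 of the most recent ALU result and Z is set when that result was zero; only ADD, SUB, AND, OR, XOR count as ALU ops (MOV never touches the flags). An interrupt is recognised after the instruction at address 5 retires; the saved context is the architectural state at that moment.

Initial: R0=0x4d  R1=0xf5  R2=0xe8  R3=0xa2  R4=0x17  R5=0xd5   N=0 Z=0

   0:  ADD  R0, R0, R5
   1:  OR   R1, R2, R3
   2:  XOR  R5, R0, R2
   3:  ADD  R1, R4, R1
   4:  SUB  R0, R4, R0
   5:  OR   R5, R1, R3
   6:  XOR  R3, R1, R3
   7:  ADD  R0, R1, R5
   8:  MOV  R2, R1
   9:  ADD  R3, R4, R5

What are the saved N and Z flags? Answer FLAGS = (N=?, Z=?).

FLAGS = (N=1, Z=0)

after  0: R0=0x22 R1=0xf5 R2=0xe8 R3=0xa2 R4=0x17 R5=0xd5  N=0 Z=0
after  1: R0=0x22 R1=0xea R2=0xe8 R3=0xa2 R4=0x17 R5=0xd5  N=1 Z=0
after  2: R0=0x22 R1=0xea R2=0xe8 R3=0xa2 R4=0x17 R5=0xca  N=1 Z=0
after  3: R0=0x22 R1=0x01 R2=0xe8 R3=0xa2 R4=0x17 R5=0xca  N=0 Z=0
after  4: R0=0xf5 R1=0x01 R2=0xe8 R3=0xa2 R4=0x17 R5=0xca  N=1 Z=0
after  5: R0=0xf5 R1=0x01 R2=0xe8 R3=0xa2 R4=0x17 R5=0xa3  N=1 Z=0
-- IRQ taken; context saved, return-PC = 6 --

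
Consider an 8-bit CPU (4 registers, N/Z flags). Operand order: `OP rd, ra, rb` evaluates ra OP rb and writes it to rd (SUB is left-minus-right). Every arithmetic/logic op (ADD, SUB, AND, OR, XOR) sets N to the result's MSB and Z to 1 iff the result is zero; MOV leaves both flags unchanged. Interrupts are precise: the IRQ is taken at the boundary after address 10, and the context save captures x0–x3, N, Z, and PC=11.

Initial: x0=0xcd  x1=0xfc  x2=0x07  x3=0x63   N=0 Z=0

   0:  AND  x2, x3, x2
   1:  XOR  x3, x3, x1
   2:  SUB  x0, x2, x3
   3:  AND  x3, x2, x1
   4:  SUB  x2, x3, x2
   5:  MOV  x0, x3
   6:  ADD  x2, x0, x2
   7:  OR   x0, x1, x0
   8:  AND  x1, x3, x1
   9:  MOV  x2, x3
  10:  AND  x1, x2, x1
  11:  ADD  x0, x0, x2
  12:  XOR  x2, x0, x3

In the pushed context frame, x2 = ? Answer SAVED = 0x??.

after  0: x0=0xcd x1=0xfc x2=0x03 x3=0x63  N=0 Z=0
after  1: x0=0xcd x1=0xfc x2=0x03 x3=0x9f  N=1 Z=0
after  2: x0=0x64 x1=0xfc x2=0x03 x3=0x9f  N=0 Z=0
after  3: x0=0x64 x1=0xfc x2=0x03 x3=0x00  N=0 Z=1
after  4: x0=0x64 x1=0xfc x2=0xfd x3=0x00  N=1 Z=0
after  5: x0=0x00 x1=0xfc x2=0xfd x3=0x00  N=1 Z=0
after  6: x0=0x00 x1=0xfc x2=0xfd x3=0x00  N=1 Z=0
after  7: x0=0xfc x1=0xfc x2=0xfd x3=0x00  N=1 Z=0
after  8: x0=0xfc x1=0x00 x2=0xfd x3=0x00  N=0 Z=1
after  9: x0=0xfc x1=0x00 x2=0x00 x3=0x00  N=0 Z=1
after 10: x0=0xfc x1=0x00 x2=0x00 x3=0x00  N=0 Z=1
-- IRQ taken; context saved, return-PC = 11 --

SAVED = 0x00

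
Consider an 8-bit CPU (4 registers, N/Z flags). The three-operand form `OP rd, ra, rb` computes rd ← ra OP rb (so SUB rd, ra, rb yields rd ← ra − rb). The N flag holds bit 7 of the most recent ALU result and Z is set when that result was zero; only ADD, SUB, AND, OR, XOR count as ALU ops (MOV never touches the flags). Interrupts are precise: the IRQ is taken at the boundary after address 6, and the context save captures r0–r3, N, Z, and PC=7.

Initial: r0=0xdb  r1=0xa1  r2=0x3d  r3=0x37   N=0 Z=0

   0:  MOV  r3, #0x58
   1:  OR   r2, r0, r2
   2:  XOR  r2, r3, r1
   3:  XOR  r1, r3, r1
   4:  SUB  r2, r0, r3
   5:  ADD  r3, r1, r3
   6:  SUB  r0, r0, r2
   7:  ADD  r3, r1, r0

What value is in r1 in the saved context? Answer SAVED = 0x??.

after  0: r0=0xdb r1=0xa1 r2=0x3d r3=0x58  N=0 Z=0
after  1: r0=0xdb r1=0xa1 r2=0xff r3=0x58  N=1 Z=0
after  2: r0=0xdb r1=0xa1 r2=0xf9 r3=0x58  N=1 Z=0
after  3: r0=0xdb r1=0xf9 r2=0xf9 r3=0x58  N=1 Z=0
after  4: r0=0xdb r1=0xf9 r2=0x83 r3=0x58  N=1 Z=0
after  5: r0=0xdb r1=0xf9 r2=0x83 r3=0x51  N=0 Z=0
after  6: r0=0x58 r1=0xf9 r2=0x83 r3=0x51  N=0 Z=0
-- IRQ taken; context saved, return-PC = 7 --

SAVED = 0xf9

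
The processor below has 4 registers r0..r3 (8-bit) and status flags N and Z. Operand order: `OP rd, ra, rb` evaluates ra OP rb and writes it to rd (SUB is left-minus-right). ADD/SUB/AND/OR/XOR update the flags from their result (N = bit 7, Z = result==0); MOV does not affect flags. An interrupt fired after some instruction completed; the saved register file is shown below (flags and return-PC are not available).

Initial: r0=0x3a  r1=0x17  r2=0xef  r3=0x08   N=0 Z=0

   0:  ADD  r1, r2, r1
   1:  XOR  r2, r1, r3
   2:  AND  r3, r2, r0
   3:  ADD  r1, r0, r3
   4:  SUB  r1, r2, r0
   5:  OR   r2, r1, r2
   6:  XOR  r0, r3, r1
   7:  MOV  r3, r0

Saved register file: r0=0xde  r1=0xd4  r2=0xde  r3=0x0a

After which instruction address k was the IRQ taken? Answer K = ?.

K = 6

after  0: r0=0x3a r1=0x06 r2=0xef r3=0x08  N=0 Z=0
after  1: r0=0x3a r1=0x06 r2=0x0e r3=0x08  N=0 Z=0
after  2: r0=0x3a r1=0x06 r2=0x0e r3=0x0a  N=0 Z=0
after  3: r0=0x3a r1=0x44 r2=0x0e r3=0x0a  N=0 Z=0
after  4: r0=0x3a r1=0xd4 r2=0x0e r3=0x0a  N=1 Z=0
after  5: r0=0x3a r1=0xd4 r2=0xde r3=0x0a  N=1 Z=0
after  6: r0=0xde r1=0xd4 r2=0xde r3=0x0a  N=1 Z=0
-- IRQ taken; context saved, return-PC = 7 --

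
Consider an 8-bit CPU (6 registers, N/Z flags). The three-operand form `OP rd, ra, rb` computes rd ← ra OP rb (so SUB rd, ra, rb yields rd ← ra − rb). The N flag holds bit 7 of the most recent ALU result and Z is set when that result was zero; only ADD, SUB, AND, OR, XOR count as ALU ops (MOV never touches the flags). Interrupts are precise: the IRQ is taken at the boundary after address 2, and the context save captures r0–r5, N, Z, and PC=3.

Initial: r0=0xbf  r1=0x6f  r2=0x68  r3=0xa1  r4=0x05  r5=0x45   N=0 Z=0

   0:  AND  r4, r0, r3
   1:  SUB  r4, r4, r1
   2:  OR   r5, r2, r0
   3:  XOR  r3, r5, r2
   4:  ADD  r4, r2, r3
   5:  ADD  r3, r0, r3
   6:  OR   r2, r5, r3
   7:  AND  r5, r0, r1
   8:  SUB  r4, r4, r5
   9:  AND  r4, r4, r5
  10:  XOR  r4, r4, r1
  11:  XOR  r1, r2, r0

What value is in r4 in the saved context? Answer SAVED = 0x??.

after  0: r0=0xbf r1=0x6f r2=0x68 r3=0xa1 r4=0xa1 r5=0x45  N=1 Z=0
after  1: r0=0xbf r1=0x6f r2=0x68 r3=0xa1 r4=0x32 r5=0x45  N=0 Z=0
after  2: r0=0xbf r1=0x6f r2=0x68 r3=0xa1 r4=0x32 r5=0xff  N=1 Z=0
-- IRQ taken; context saved, return-PC = 3 --

SAVED = 0x32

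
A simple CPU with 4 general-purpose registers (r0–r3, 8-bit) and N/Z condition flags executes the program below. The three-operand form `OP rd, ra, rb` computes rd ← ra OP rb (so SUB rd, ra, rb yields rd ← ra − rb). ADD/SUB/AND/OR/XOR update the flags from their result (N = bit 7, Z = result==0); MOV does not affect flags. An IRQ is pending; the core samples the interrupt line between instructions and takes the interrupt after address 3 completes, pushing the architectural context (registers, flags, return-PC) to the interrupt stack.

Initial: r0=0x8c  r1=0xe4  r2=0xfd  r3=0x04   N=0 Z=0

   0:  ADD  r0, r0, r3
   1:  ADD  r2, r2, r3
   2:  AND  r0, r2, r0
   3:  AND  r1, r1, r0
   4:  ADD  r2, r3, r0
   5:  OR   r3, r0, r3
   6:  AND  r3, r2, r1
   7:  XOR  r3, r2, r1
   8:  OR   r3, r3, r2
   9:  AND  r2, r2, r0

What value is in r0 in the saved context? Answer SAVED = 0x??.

after  0: r0=0x90 r1=0xe4 r2=0xfd r3=0x04  N=1 Z=0
after  1: r0=0x90 r1=0xe4 r2=0x01 r3=0x04  N=0 Z=0
after  2: r0=0x00 r1=0xe4 r2=0x01 r3=0x04  N=0 Z=1
after  3: r0=0x00 r1=0x00 r2=0x01 r3=0x04  N=0 Z=1
-- IRQ taken; context saved, return-PC = 4 --

SAVED = 0x00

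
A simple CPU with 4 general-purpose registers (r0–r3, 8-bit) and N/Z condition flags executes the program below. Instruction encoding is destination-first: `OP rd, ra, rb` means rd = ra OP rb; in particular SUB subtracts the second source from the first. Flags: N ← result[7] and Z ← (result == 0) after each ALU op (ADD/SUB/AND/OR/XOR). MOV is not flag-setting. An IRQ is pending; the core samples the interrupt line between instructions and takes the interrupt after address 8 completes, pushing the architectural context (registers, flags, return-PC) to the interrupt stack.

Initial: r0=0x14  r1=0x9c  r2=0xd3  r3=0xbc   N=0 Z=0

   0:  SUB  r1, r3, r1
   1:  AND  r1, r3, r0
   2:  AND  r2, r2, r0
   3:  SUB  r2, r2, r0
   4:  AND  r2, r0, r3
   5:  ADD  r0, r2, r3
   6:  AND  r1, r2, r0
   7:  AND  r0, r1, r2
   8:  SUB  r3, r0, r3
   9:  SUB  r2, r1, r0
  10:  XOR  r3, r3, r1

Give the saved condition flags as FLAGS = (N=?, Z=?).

after  0: r0=0x14 r1=0x20 r2=0xd3 r3=0xbc  N=0 Z=0
after  1: r0=0x14 r1=0x14 r2=0xd3 r3=0xbc  N=0 Z=0
after  2: r0=0x14 r1=0x14 r2=0x10 r3=0xbc  N=0 Z=0
after  3: r0=0x14 r1=0x14 r2=0xfc r3=0xbc  N=1 Z=0
after  4: r0=0x14 r1=0x14 r2=0x14 r3=0xbc  N=0 Z=0
after  5: r0=0xd0 r1=0x14 r2=0x14 r3=0xbc  N=1 Z=0
after  6: r0=0xd0 r1=0x10 r2=0x14 r3=0xbc  N=0 Z=0
after  7: r0=0x10 r1=0x10 r2=0x14 r3=0xbc  N=0 Z=0
after  8: r0=0x10 r1=0x10 r2=0x14 r3=0x54  N=0 Z=0
-- IRQ taken; context saved, return-PC = 9 --

FLAGS = (N=0, Z=0)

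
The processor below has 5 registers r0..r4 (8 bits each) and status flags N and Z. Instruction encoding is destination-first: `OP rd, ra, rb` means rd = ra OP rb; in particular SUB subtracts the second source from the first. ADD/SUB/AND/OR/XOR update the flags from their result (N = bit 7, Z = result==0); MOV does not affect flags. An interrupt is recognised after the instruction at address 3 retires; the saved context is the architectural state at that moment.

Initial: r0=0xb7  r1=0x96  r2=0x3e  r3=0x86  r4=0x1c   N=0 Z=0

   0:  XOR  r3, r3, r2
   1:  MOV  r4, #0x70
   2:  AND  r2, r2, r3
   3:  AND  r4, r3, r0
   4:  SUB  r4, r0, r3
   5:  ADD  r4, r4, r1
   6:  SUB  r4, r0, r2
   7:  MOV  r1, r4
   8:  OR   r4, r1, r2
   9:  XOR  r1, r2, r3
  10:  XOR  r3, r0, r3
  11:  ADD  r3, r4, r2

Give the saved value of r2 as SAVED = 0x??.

after  0: r0=0xb7 r1=0x96 r2=0x3e r3=0xb8 r4=0x1c  N=1 Z=0
after  1: r0=0xb7 r1=0x96 r2=0x3e r3=0xb8 r4=0x70  N=1 Z=0
after  2: r0=0xb7 r1=0x96 r2=0x38 r3=0xb8 r4=0x70  N=0 Z=0
after  3: r0=0xb7 r1=0x96 r2=0x38 r3=0xb8 r4=0xb0  N=1 Z=0
-- IRQ taken; context saved, return-PC = 4 --

SAVED = 0x38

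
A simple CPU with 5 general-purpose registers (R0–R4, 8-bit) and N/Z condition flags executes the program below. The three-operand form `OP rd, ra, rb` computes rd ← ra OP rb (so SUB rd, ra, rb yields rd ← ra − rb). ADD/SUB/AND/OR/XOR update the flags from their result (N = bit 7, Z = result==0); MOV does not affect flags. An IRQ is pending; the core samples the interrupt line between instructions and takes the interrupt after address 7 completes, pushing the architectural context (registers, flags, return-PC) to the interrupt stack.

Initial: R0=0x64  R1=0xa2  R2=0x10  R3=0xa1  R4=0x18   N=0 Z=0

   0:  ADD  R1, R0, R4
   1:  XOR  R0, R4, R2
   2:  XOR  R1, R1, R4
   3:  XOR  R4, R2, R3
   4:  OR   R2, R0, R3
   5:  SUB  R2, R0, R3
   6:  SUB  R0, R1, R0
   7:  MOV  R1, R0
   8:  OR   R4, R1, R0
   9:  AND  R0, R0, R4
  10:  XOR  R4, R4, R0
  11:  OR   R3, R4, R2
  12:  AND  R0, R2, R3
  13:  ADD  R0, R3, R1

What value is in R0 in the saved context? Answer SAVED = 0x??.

after  0: R0=0x64 R1=0x7c R2=0x10 R3=0xa1 R4=0x18  N=0 Z=0
after  1: R0=0x08 R1=0x7c R2=0x10 R3=0xa1 R4=0x18  N=0 Z=0
after  2: R0=0x08 R1=0x64 R2=0x10 R3=0xa1 R4=0x18  N=0 Z=0
after  3: R0=0x08 R1=0x64 R2=0x10 R3=0xa1 R4=0xb1  N=1 Z=0
after  4: R0=0x08 R1=0x64 R2=0xa9 R3=0xa1 R4=0xb1  N=1 Z=0
after  5: R0=0x08 R1=0x64 R2=0x67 R3=0xa1 R4=0xb1  N=0 Z=0
after  6: R0=0x5c R1=0x64 R2=0x67 R3=0xa1 R4=0xb1  N=0 Z=0
after  7: R0=0x5c R1=0x5c R2=0x67 R3=0xa1 R4=0xb1  N=0 Z=0
-- IRQ taken; context saved, return-PC = 8 --

SAVED = 0x5c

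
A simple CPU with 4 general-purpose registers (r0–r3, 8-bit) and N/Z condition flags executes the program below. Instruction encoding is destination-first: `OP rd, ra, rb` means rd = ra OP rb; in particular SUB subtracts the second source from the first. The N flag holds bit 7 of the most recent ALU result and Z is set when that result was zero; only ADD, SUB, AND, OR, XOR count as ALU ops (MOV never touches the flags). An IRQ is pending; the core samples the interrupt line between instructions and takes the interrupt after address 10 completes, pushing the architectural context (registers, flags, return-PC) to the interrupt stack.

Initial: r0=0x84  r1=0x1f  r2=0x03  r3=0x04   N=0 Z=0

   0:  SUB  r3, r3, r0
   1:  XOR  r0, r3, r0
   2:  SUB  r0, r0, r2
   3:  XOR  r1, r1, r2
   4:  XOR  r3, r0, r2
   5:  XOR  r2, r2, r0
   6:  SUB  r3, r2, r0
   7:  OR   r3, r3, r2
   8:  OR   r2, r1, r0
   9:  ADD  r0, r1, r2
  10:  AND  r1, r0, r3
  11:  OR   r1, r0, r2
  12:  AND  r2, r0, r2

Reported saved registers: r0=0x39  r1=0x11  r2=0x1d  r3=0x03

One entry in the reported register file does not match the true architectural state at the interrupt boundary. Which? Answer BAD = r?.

BAD = r1

after  0: r0=0x84 r1=0x1f r2=0x03 r3=0x80  N=1 Z=0
after  1: r0=0x04 r1=0x1f r2=0x03 r3=0x80  N=0 Z=0
after  2: r0=0x01 r1=0x1f r2=0x03 r3=0x80  N=0 Z=0
after  3: r0=0x01 r1=0x1c r2=0x03 r3=0x80  N=0 Z=0
after  4: r0=0x01 r1=0x1c r2=0x03 r3=0x02  N=0 Z=0
after  5: r0=0x01 r1=0x1c r2=0x02 r3=0x02  N=0 Z=0
after  6: r0=0x01 r1=0x1c r2=0x02 r3=0x01  N=0 Z=0
after  7: r0=0x01 r1=0x1c r2=0x02 r3=0x03  N=0 Z=0
after  8: r0=0x01 r1=0x1c r2=0x1d r3=0x03  N=0 Z=0
after  9: r0=0x39 r1=0x1c r2=0x1d r3=0x03  N=0 Z=0
after 10: r0=0x39 r1=0x01 r2=0x1d r3=0x03  N=0 Z=0
-- IRQ taken; context saved, return-PC = 11 --
mismatch: r1: reported 0x11 vs actual 0x01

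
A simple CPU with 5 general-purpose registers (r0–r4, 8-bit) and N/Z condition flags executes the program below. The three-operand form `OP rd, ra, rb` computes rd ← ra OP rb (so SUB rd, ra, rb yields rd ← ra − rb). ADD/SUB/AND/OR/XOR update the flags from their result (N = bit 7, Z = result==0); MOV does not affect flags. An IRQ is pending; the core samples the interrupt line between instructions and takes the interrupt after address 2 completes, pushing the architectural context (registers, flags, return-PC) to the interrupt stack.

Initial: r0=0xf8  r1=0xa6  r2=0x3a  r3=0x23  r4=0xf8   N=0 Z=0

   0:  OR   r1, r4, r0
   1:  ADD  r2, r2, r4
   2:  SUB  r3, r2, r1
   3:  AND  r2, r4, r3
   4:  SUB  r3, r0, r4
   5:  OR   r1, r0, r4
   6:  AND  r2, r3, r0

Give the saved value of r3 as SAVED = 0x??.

after  0: r0=0xf8 r1=0xf8 r2=0x3a r3=0x23 r4=0xf8  N=1 Z=0
after  1: r0=0xf8 r1=0xf8 r2=0x32 r3=0x23 r4=0xf8  N=0 Z=0
after  2: r0=0xf8 r1=0xf8 r2=0x32 r3=0x3a r4=0xf8  N=0 Z=0
-- IRQ taken; context saved, return-PC = 3 --

SAVED = 0x3a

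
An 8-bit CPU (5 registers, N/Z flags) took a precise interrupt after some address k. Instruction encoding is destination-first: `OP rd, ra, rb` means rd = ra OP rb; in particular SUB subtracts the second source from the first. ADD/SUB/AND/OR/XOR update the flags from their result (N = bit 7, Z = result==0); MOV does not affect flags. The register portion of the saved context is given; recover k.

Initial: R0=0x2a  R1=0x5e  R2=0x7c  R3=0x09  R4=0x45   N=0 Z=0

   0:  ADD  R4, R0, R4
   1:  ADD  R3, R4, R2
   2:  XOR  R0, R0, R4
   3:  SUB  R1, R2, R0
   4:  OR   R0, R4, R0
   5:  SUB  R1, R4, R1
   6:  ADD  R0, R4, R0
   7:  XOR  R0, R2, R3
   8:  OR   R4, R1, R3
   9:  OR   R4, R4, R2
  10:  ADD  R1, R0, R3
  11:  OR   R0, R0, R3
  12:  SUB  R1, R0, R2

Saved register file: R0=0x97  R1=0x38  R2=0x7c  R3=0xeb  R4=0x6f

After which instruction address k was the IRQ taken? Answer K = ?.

K = 7

after  0: R0=0x2a R1=0x5e R2=0x7c R3=0x09 R4=0x6f  N=0 Z=0
after  1: R0=0x2a R1=0x5e R2=0x7c R3=0xeb R4=0x6f  N=1 Z=0
after  2: R0=0x45 R1=0x5e R2=0x7c R3=0xeb R4=0x6f  N=0 Z=0
after  3: R0=0x45 R1=0x37 R2=0x7c R3=0xeb R4=0x6f  N=0 Z=0
after  4: R0=0x6f R1=0x37 R2=0x7c R3=0xeb R4=0x6f  N=0 Z=0
after  5: R0=0x6f R1=0x38 R2=0x7c R3=0xeb R4=0x6f  N=0 Z=0
after  6: R0=0xde R1=0x38 R2=0x7c R3=0xeb R4=0x6f  N=1 Z=0
after  7: R0=0x97 R1=0x38 R2=0x7c R3=0xeb R4=0x6f  N=1 Z=0
-- IRQ taken; context saved, return-PC = 8 --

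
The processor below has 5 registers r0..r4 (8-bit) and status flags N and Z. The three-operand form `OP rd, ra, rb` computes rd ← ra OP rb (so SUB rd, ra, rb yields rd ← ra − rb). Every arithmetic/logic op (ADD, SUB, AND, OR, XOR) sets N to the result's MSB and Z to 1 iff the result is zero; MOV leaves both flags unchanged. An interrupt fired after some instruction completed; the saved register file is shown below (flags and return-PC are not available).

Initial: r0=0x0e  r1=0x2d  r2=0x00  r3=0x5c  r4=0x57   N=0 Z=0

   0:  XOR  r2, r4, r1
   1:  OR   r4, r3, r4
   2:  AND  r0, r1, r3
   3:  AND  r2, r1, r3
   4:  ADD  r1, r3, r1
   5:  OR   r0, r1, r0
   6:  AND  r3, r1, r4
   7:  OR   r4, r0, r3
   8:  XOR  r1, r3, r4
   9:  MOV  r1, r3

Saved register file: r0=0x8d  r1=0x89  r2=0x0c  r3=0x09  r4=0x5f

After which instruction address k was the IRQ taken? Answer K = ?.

K = 6

after  0: r0=0x0e r1=0x2d r2=0x7a r3=0x5c r4=0x57  N=0 Z=0
after  1: r0=0x0e r1=0x2d r2=0x7a r3=0x5c r4=0x5f  N=0 Z=0
after  2: r0=0x0c r1=0x2d r2=0x7a r3=0x5c r4=0x5f  N=0 Z=0
after  3: r0=0x0c r1=0x2d r2=0x0c r3=0x5c r4=0x5f  N=0 Z=0
after  4: r0=0x0c r1=0x89 r2=0x0c r3=0x5c r4=0x5f  N=1 Z=0
after  5: r0=0x8d r1=0x89 r2=0x0c r3=0x5c r4=0x5f  N=1 Z=0
after  6: r0=0x8d r1=0x89 r2=0x0c r3=0x09 r4=0x5f  N=0 Z=0
-- IRQ taken; context saved, return-PC = 7 --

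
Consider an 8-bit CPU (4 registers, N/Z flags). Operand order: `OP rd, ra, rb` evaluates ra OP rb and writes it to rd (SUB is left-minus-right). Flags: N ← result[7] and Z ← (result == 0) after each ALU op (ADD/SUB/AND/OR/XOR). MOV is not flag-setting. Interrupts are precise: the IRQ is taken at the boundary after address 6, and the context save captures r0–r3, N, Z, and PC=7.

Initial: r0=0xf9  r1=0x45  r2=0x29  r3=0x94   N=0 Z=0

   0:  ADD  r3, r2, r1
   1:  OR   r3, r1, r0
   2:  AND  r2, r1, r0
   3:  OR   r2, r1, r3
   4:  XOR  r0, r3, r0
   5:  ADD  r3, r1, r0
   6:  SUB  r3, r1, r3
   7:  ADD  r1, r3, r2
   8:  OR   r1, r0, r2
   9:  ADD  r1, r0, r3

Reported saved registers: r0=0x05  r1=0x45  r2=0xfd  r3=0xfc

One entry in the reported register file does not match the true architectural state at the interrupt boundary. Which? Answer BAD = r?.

after  0: r0=0xf9 r1=0x45 r2=0x29 r3=0x6e  N=0 Z=0
after  1: r0=0xf9 r1=0x45 r2=0x29 r3=0xfd  N=1 Z=0
after  2: r0=0xf9 r1=0x45 r2=0x41 r3=0xfd  N=0 Z=0
after  3: r0=0xf9 r1=0x45 r2=0xfd r3=0xfd  N=1 Z=0
after  4: r0=0x04 r1=0x45 r2=0xfd r3=0xfd  N=0 Z=0
after  5: r0=0x04 r1=0x45 r2=0xfd r3=0x49  N=0 Z=0
after  6: r0=0x04 r1=0x45 r2=0xfd r3=0xfc  N=1 Z=0
-- IRQ taken; context saved, return-PC = 7 --
mismatch: r0: reported 0x05 vs actual 0x04

BAD = r0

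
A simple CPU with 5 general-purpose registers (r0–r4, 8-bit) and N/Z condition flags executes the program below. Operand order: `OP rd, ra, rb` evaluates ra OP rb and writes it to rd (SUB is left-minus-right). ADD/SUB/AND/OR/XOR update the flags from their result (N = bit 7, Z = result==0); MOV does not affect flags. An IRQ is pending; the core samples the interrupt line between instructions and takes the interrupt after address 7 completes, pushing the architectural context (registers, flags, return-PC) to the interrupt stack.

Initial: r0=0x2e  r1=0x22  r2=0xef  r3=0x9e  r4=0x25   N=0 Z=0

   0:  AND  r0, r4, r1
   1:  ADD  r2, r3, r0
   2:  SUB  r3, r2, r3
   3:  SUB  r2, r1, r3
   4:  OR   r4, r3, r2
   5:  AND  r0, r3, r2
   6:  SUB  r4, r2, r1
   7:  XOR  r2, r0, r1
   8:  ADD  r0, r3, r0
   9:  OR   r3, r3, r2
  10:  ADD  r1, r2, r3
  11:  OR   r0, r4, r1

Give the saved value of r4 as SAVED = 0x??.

SAVED = 0xe0

after  0: r0=0x20 r1=0x22 r2=0xef r3=0x9e r4=0x25  N=0 Z=0
after  1: r0=0x20 r1=0x22 r2=0xbe r3=0x9e r4=0x25  N=1 Z=0
after  2: r0=0x20 r1=0x22 r2=0xbe r3=0x20 r4=0x25  N=0 Z=0
after  3: r0=0x20 r1=0x22 r2=0x02 r3=0x20 r4=0x25  N=0 Z=0
after  4: r0=0x20 r1=0x22 r2=0x02 r3=0x20 r4=0x22  N=0 Z=0
after  5: r0=0x00 r1=0x22 r2=0x02 r3=0x20 r4=0x22  N=0 Z=1
after  6: r0=0x00 r1=0x22 r2=0x02 r3=0x20 r4=0xe0  N=1 Z=0
after  7: r0=0x00 r1=0x22 r2=0x22 r3=0x20 r4=0xe0  N=0 Z=0
-- IRQ taken; context saved, return-PC = 8 --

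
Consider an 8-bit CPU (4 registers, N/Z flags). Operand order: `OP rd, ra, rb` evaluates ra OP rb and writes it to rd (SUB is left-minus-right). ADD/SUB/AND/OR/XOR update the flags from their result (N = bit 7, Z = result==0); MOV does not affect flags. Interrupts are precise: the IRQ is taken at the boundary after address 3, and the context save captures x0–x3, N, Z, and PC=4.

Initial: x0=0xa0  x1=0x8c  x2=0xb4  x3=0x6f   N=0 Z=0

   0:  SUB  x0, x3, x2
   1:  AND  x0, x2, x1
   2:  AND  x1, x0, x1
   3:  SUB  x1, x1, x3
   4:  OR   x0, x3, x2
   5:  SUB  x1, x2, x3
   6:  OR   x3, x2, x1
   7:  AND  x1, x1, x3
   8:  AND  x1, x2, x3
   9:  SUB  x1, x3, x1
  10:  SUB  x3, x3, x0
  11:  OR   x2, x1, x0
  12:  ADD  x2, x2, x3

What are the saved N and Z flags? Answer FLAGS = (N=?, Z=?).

FLAGS = (N=0, Z=0)

after  0: x0=0xbb x1=0x8c x2=0xb4 x3=0x6f  N=1 Z=0
after  1: x0=0x84 x1=0x8c x2=0xb4 x3=0x6f  N=1 Z=0
after  2: x0=0x84 x1=0x84 x2=0xb4 x3=0x6f  N=1 Z=0
after  3: x0=0x84 x1=0x15 x2=0xb4 x3=0x6f  N=0 Z=0
-- IRQ taken; context saved, return-PC = 4 --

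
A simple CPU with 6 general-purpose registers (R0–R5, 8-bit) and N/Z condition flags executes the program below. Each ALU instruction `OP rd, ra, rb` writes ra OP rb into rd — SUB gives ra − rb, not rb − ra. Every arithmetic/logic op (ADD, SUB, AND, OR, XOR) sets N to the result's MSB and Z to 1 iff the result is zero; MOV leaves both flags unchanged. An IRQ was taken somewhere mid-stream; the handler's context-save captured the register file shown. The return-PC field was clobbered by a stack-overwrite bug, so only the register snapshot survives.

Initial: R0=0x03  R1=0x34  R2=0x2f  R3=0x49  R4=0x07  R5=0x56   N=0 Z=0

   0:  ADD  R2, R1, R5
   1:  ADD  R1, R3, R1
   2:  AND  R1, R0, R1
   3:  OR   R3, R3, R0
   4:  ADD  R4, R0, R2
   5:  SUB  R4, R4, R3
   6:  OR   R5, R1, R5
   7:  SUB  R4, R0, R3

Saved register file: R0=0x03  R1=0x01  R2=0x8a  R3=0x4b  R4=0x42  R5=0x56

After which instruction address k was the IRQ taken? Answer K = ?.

after  0: R0=0x03 R1=0x34 R2=0x8a R3=0x49 R4=0x07 R5=0x56  N=1 Z=0
after  1: R0=0x03 R1=0x7d R2=0x8a R3=0x49 R4=0x07 R5=0x56  N=0 Z=0
after  2: R0=0x03 R1=0x01 R2=0x8a R3=0x49 R4=0x07 R5=0x56  N=0 Z=0
after  3: R0=0x03 R1=0x01 R2=0x8a R3=0x4b R4=0x07 R5=0x56  N=0 Z=0
after  4: R0=0x03 R1=0x01 R2=0x8a R3=0x4b R4=0x8d R5=0x56  N=1 Z=0
after  5: R0=0x03 R1=0x01 R2=0x8a R3=0x4b R4=0x42 R5=0x56  N=0 Z=0
-- IRQ taken; context saved, return-PC = 6 --

K = 5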